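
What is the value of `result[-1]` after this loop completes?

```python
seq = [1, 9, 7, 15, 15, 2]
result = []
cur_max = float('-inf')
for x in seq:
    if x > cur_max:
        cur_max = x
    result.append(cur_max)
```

Running max ends at 15
`result` takes the values: [] → [1] → [1, 9] → [1, 9, 9] → [1, 9, 9, 15] → [1, 9, 9, 15, 15] → [1, 9, 9, 15, 15, 15]
So `result[-1]` = 15

Answer: 15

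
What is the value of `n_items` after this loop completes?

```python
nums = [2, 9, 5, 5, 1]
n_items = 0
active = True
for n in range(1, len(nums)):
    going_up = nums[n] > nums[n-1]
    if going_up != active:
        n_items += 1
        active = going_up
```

Count direction changes in [2, 9, 5, 5, 1]
`n_items` takes the values: 0 → 1

Answer: 1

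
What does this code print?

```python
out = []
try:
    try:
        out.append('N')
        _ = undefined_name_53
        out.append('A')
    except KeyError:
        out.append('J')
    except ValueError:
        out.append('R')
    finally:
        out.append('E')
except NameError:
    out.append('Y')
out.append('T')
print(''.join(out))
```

Execution trace: 'N' (try body) → 'E' (finally) → 'Y' (outer except NameError) → 'T' (after the try/except). Output: NEYT

Answer: NEYT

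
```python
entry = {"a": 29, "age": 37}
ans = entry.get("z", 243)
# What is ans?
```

Trace:
`entry = {"a": 29, "age": 37}` → entry = {'a': 29, 'age': 37}
`ans = entry.get("z", 243)` → ans = 243
So ans = 243

Answer: 243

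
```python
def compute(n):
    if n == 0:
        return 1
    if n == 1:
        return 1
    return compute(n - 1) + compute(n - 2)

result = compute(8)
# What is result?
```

Build up from base cases: compute(0)=1, compute(1)=1, compute(2)=2, compute(3)=3, compute(4)=5, compute(5)=8, compute(6)=13, ..., compute(8)=34

Answer: 34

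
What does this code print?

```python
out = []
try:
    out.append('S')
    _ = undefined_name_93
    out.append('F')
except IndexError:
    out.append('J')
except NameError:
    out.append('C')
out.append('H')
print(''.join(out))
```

Execution trace: 'S' (try body) → 'C' (except NameError) → 'H' (after the try/except). Output: SCH

Answer: SCH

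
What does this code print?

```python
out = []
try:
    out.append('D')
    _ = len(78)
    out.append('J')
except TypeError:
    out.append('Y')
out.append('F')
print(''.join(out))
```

Execution trace: 'D' (try body) → 'Y' (except TypeError) → 'F' (after the try/except). Output: DYF

Answer: DYF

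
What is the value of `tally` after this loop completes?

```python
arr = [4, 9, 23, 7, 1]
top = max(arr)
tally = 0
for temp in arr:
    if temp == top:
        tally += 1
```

Count of max value 23 in [4, 9, 23, 7, 1]
`tally` takes the values: 0 → 1

Answer: 1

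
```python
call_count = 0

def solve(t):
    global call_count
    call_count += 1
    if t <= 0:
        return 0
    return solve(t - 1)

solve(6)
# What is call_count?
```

Linear recursion stepping by 1: 7 calls from t=6 down to ≤0.

Answer: 7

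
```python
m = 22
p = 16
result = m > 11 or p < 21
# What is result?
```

Trace:
`m = 22` → m = 22
`p = 16` → p = 16
`result = m > 11 or p < 21` → result = True
So result = True

Answer: True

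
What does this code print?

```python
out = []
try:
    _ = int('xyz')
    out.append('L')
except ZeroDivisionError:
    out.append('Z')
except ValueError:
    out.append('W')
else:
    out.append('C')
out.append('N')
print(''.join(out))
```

Execution trace: 'W' (except ValueError) → 'N' (after the try/except). Output: WN

Answer: WN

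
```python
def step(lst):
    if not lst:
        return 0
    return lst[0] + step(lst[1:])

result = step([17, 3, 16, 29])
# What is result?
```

17 + 3 + 16 + 29 + 0 = 65

Answer: 65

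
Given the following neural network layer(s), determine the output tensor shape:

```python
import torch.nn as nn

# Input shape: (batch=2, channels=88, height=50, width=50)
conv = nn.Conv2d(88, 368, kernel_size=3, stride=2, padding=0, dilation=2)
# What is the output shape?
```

Input: (2, 88, 50, 50) -> Output: (2, 368, 23, 23)

Answer: (2, 368, 23, 23)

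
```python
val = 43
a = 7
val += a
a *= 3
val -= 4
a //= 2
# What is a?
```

Trace:
`val = 43` → val = 43
`a = 7` → a = 7
`val += a` → val = 50
`a *= 3` → a = 21
`val -= 4` → val = 46
`a //= 2` → a = 10
So a = 10

Answer: 10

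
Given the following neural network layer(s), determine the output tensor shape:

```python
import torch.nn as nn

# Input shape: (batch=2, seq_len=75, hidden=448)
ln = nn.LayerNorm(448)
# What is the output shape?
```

Input: (2, 75, 448) -> Output: (2, 75, 448)

Answer: (2, 75, 448)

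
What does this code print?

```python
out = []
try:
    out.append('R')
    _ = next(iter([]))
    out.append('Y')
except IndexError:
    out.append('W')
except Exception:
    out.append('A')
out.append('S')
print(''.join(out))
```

Execution trace: 'R' (try body) → 'A' (except Exception) → 'S' (after the try/except). Output: RAS

Answer: RAS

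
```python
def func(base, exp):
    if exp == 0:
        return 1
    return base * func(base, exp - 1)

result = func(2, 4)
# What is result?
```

func(2, 4) = 2 * 2 * 2 * 2 = 16

Answer: 16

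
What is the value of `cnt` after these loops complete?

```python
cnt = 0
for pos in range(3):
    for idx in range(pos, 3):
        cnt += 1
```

Upper triangle: 3 + 2 + ... + 1
`cnt` takes the values: 0 → 1 → 2 → 3 → 4 → 5 → 6

Answer: 6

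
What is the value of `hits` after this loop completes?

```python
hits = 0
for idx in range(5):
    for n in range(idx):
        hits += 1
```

Triangle number: 0+1+2+...+4
`hits` takes the values: 0 → 1 → 2 → 3 → 4 → 5 → 6 → 7 → 8 → 9 → 10

Answer: 10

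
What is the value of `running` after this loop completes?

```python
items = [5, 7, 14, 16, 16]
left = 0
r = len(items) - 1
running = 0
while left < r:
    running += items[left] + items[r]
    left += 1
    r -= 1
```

Sum of pairs from ends
`running` takes the values: 0 → 21 → 44

Answer: 44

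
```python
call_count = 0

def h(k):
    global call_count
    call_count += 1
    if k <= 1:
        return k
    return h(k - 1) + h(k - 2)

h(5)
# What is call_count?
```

Calls(k) = 1 + Calls(k-1) + Calls(k-2); Calls(0)=Calls(1)=1. For k=5 this gives 15.

Answer: 15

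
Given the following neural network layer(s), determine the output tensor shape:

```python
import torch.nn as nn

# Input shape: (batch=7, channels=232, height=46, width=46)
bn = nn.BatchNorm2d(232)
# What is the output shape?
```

Input: (7, 232, 46, 46) -> Output: (7, 232, 46, 46)

Answer: (7, 232, 46, 46)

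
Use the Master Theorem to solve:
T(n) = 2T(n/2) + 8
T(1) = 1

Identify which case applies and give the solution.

a=2, b=2, f(n)=8. log_2(2) = 1. Since c=0 < 1, Case 1 applies: T(n) = Θ(n^log_b(a)) = O(n).

Answer: O(n) - Case 1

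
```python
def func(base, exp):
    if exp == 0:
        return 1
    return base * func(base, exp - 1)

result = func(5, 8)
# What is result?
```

func(5, 8) = 5 * 5 * 5 * 5 * 5 * 5 * 5 * 5 = 390625

Answer: 390625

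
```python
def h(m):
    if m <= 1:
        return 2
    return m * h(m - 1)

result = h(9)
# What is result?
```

h(9) = 9 * 8 * 7 * 6 * 5 * 4 * 3 * 2 * 2 = 725760

Answer: 725760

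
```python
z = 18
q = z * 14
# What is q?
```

Trace:
`z = 18` → z = 18
`q = z * 14` → q = 252
So q = 252

Answer: 252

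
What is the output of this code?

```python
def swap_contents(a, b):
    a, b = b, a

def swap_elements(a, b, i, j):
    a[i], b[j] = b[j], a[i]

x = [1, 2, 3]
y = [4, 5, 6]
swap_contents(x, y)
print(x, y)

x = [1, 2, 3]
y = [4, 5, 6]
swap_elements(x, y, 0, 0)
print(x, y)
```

Key concept: parameter rebinding vs mutation.
Step by step:
`x = [1, 2, 3]` → x = [1, 2, 3]
`y = [4, 5, 6]` → y = [4, 5, 6]
`swap_contents(x, y)` → no visible change to tracked variables
`print(x, y)` → prints [1, 2, 3] [4, 5, 6]
`x = [1, 2, 3]` → x = [1, 2, 3]
`y = [4, 5, 6]` → y = [4, 5, 6]
`swap_elements(x, y, 0, 0)` → x = [4, 2, 3]; y = [1, 5, 6]
`print(x, y)` → prints [4, 2, 3] [1, 5, 6]

Answer:
[1, 2, 3] [4, 5, 6]
[4, 2, 3] [1, 5, 6]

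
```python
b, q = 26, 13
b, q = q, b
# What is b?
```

Trace:
`b, q = 26, 13` → b = 26; q = 13
`b, q = q, b` → b = 13; q = 26
So b = 13

Answer: 13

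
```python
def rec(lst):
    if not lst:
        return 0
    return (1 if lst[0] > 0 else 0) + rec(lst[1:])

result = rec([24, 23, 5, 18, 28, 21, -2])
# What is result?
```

Count of positive elements in [24, 23, 5, 18, 28, 21, -2] = 6

Answer: 6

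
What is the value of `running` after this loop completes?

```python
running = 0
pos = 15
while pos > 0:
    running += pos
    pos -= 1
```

Sum 15 down to 1
`running` takes the values: 0 → 15 → 29 → 42 → 54 → 65 → 75 → 84 → 92 → 99 → 105 → 110 → 114 → 117 → 119 → 120

Answer: 120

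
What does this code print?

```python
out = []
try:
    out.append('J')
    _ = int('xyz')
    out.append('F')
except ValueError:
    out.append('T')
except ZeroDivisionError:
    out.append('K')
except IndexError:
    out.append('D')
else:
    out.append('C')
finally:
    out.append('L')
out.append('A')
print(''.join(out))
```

Execution trace: 'J' (try body) → 'T' (except ValueError) → 'L' (finally) → 'A' (after the try/except). Output: JTLA

Answer: JTLA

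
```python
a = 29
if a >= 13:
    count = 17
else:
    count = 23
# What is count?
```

Trace:
`a = 29` → a = 29
`if a >= 13: ...` → a >= 13 is True → count = 17
So count = 17

Answer: 17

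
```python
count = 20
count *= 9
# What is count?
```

Trace:
`count = 20` → count = 20
`count *= 9` → count = 180
So count = 180

Answer: 180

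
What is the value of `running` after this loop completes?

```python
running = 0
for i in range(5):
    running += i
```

Sum of 0 to 4 = 10
`running` takes the values: 0 → 1 → 3 → 6 → 10

Answer: 10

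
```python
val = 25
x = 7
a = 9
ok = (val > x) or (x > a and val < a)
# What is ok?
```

Trace:
`val = 25` → val = 25
`x = 7` → x = 7
`a = 9` → a = 9
`ok = (val > x) or (x > a and val < a)` → ok = True
So ok = True

Answer: True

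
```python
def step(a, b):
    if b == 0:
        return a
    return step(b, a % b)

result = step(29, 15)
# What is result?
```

step(29, 15) -> step(15, 14) -> step(14, 1) -> step(1, 0) -> 1

Answer: 1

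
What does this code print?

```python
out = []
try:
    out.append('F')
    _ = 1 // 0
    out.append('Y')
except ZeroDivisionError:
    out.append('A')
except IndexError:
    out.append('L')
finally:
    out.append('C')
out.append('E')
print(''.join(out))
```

Execution trace: 'F' (try body) → 'A' (except ZeroDivisionError) → 'C' (finally) → 'E' (after the try/except). Output: FACE

Answer: FACE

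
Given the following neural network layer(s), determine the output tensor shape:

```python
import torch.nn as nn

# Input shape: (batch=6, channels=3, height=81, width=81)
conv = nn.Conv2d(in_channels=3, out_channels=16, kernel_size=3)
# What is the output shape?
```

Input: (6, 3, 81, 81) -> Output: (6, 16, 79, 79)

Answer: (6, 16, 79, 79)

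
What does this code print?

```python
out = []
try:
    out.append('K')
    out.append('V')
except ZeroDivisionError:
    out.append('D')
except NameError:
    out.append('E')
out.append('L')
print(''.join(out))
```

Execution trace: 'K' (try body) → 'V' (try body, no exception) → 'L' (after the try/except). Output: KVL

Answer: KVL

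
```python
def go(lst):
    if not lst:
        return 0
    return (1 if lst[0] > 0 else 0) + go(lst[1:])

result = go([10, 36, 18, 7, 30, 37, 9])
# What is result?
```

Count of positive elements in [10, 36, 18, 7, 30, 37, 9] = 7

Answer: 7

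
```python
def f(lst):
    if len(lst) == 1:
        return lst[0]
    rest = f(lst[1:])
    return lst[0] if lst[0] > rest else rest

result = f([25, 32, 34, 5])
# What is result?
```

Recursive max over [25, 32, 34, 5] = 34

Answer: 34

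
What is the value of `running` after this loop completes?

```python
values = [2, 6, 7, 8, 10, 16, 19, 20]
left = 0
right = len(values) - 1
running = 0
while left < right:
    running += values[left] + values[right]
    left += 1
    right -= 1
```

Sum of pairs from ends
`running` takes the values: 0 → 22 → 47 → 70 → 88

Answer: 88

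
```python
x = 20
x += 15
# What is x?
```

Trace:
`x = 20` → x = 20
`x += 15` → x = 35
So x = 35

Answer: 35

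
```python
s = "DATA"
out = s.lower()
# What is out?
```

Trace:
`s = "DATA"` → s = 'DATA'
`out = s.lower()` → out = 'data'
So out = 'data'

Answer: 'data'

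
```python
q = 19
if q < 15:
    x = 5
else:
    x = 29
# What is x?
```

Trace:
`q = 19` → q = 19
`if q < 15: ...` → q < 15 is False, take else branch → x = 29
So x = 29

Answer: 29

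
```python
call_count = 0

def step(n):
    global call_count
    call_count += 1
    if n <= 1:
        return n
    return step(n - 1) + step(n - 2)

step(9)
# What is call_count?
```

Calls(n) = 1 + Calls(n-1) + Calls(n-2); Calls(0)=Calls(1)=1. For n=9 this gives 109.

Answer: 109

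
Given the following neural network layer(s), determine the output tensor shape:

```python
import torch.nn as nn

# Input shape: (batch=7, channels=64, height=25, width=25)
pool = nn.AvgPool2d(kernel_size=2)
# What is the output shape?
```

Input: (7, 64, 25, 25) -> Output: (7, 64, 12, 12)

Answer: (7, 64, 12, 12)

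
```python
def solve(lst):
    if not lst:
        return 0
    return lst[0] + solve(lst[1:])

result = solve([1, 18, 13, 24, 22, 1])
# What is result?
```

1 + 18 + 13 + 24 + 22 + 1 + 0 = 79

Answer: 79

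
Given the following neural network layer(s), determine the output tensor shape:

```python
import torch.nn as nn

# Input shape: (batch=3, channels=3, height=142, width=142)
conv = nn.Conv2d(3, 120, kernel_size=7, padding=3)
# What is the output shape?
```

Input: (3, 3, 142, 142) -> Output: (3, 120, 142, 142)

Answer: (3, 120, 142, 142)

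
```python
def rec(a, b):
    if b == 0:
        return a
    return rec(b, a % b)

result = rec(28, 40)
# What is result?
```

rec(28, 40) -> rec(40, 28) -> rec(28, 12) -> rec(12, 4) -> rec(4, 0) -> 4

Answer: 4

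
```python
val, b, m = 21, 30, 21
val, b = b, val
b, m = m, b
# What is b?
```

Trace:
`val, b, m = 21, 30, 21` → val = 21; b = 30; m = 21
`val, b = b, val` → val = 30; b = 21
`b, m = m, b` → b = 21; m = 21
So b = 21

Answer: 21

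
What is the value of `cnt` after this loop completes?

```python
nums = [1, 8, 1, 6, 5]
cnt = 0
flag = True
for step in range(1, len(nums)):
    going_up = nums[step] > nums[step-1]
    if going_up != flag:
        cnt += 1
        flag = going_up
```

Count direction changes in [1, 8, 1, 6, 5]
`cnt` takes the values: 0 → 1 → 2 → 3

Answer: 3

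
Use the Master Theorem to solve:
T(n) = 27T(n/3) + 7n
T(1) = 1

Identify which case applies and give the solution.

a=27, b=3, f(n)=7n. log_3(27) = 3. Since c=1 < 3, Case 1 applies: T(n) = Θ(n^log_b(a)) = O(n^3).

Answer: O(n^3) - Case 1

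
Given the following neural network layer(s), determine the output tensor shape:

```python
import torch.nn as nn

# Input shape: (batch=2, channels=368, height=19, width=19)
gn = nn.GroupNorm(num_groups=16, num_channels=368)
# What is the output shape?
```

Input: (2, 368, 19, 19) -> Output: (2, 368, 19, 19)

Answer: (2, 368, 19, 19)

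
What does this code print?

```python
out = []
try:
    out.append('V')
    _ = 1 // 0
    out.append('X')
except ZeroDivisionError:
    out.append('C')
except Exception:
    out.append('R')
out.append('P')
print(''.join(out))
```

Execution trace: 'V' (try body) → 'C' (except ZeroDivisionError) → 'P' (after the try/except). Output: VCP

Answer: VCP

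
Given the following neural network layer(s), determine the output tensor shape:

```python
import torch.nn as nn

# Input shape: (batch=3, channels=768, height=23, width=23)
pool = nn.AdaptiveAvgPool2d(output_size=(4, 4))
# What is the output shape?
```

Input: (3, 768, 23, 23) -> Output: (3, 768, 4, 4)

Answer: (3, 768, 4, 4)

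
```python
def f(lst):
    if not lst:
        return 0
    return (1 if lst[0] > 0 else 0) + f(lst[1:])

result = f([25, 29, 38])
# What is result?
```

Count of positive elements in [25, 29, 38] = 3

Answer: 3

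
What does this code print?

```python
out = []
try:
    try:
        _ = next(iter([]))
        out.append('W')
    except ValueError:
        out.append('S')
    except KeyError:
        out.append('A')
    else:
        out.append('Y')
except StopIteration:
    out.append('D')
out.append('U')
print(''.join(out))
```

Execution trace: 'D' (outer except StopIteration) → 'U' (after the try/except). Output: DU

Answer: DU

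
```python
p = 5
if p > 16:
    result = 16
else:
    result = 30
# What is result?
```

Trace:
`p = 5` → p = 5
`if p > 16: ...` → p > 16 is False, take else branch → result = 30
So result = 30

Answer: 30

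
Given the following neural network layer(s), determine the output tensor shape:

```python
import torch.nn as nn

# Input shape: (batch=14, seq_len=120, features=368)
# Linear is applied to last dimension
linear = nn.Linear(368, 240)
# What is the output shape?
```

Input: (14, 120, 368) -> Output: (14, 120, 240)

Answer: (14, 120, 240)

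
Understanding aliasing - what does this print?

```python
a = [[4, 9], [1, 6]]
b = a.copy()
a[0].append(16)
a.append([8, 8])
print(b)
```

Key concept: shallow copy with nested lists.
Step by step:
`a = [[4, 9], [1, 6]]` → a = [[4, 9], [1, 6]]
`b = a.copy()` → b = [[4, 9], [1, 6]]
`a[0].append(16)` → a = [[4, 9, 16], [1, 6]]; b = [[4, 9, 16], [1, 6]]
`a.append([8, 8])` → a = [[4, 9, 16], [1, 6], [8, 8]]
`print(b)` → prints [[4, 9, 16], [1, 6]]

Answer: [[4, 9, 16], [1, 6]]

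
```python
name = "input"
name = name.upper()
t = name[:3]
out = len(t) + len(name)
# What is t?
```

Trace:
`name = "input"` → name = 'input'
`name = name.upper()` → name = 'INPUT'
`t = name[:3]` → t = 'INP'
`out = len(t) + len(name)` → out = 8
So t = 'INP'

Answer: 'INP'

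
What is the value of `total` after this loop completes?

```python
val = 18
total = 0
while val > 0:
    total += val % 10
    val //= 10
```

Sum digits of 18
`total` takes the values: 0 → 8 → 9

Answer: 9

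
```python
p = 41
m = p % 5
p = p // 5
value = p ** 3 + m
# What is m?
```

Trace:
`p = 41` → p = 41
`m = p % 5` → m = 1
`p = p // 5` → p = 8
`value = p ** 3 + m` → value = 513
So m = 1

Answer: 1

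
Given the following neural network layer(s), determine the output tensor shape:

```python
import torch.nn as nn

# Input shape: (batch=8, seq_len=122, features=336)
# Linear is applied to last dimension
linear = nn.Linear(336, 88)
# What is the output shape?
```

Input: (8, 122, 336) -> Output: (8, 122, 88)

Answer: (8, 122, 88)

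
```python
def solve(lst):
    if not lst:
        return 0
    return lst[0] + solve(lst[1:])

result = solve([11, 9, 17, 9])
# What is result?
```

11 + 9 + 17 + 9 + 0 = 46

Answer: 46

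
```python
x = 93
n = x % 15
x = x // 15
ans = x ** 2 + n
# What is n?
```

Trace:
`x = 93` → x = 93
`n = x % 15` → n = 3
`x = x // 15` → x = 6
`ans = x ** 2 + n` → ans = 39
So n = 3

Answer: 3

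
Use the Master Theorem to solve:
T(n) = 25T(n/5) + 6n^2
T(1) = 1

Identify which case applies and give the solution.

a=25, b=5, f(n)=6n^2. log_5(25) = 2. Since c=2 = 2, Case 2 applies: T(n) = Θ(n^log_b(a) · log n) = O(n^2 log n).

Answer: O(n^2 log n) - Case 2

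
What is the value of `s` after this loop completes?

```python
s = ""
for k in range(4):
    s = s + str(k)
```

Concatenate digits 0 to 3
`s` takes the values: "" → "0" → "01" → "012" → "0123"

Answer: "0123"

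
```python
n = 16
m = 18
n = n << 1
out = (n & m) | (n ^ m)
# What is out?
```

Trace:
`n = 16` → n = 16
`m = 18` → m = 18
`n = n << 1` → n = 32
`out = (n & m) | (n ^ m)` → out = 50
So out = 50

Answer: 50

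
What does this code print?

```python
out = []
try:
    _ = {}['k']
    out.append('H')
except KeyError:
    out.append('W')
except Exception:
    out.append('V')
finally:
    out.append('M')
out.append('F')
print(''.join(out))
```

Execution trace: 'W' (except KeyError) → 'M' (finally) → 'F' (after the try/except). Output: WMF

Answer: WMF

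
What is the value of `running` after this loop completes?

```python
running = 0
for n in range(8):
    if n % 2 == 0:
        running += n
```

Sum of even numbers 0 to 7
`running` takes the values: 0 → 2 → 6 → 12

Answer: 12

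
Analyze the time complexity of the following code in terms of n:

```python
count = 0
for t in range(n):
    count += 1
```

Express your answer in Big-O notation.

Each loop level contributes: n. Multiplying the contributions gives O(n).

Answer: O(n)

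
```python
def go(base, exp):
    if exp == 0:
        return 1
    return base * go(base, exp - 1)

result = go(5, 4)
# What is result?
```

go(5, 4) = 5 * 5 * 5 * 5 = 625

Answer: 625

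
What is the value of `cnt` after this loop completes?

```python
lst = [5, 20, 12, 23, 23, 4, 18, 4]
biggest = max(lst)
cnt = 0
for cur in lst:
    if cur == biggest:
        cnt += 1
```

Count of max value 23 in [5, 20, 12, 23, 23, 4, 18, 4]
`cnt` takes the values: 0 → 1 → 2

Answer: 2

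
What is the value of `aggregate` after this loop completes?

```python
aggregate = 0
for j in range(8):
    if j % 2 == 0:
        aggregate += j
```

Sum of even numbers 0 to 7
`aggregate` takes the values: 0 → 2 → 6 → 12

Answer: 12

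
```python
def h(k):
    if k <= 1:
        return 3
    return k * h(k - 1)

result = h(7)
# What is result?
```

h(7) = 7 * 6 * 5 * 4 * 3 * 2 * 3 = 15120

Answer: 15120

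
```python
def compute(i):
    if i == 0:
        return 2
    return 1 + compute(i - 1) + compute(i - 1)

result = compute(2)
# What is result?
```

compute(i) = 1 + 2·compute(i-1), compute(0)=2. Closed form: (2+1)·2^2 - 1 = 11.

Answer: 11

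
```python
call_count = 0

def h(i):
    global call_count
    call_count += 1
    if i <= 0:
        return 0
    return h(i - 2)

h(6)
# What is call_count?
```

Linear recursion stepping by 2: 4 calls from i=6 down to ≤0.

Answer: 4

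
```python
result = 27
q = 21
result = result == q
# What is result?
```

Trace:
`result = 27` → result = 27
`q = 21` → q = 21
`result = result == q` → result = False
So result = False

Answer: False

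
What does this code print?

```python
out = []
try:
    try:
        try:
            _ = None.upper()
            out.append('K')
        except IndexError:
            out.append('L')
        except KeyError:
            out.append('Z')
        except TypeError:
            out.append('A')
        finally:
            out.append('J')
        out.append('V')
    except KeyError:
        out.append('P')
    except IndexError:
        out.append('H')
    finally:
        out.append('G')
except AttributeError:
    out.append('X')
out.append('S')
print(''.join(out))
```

Execution trace: 'J' (inner finally) → 'G' (finally) → 'X' (outer except AttributeError) → 'S' (after the try/except). Output: JGXS

Answer: JGXS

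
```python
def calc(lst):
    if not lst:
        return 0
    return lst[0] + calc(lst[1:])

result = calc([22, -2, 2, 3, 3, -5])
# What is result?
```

22 + (-2) + 2 + 3 + 3 + (-5) + 0 = 23

Answer: 23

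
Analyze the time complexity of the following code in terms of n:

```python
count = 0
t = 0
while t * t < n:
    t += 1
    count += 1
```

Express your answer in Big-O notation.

Each loop level contributes: √n. Multiplying the contributions gives O(√n).

Answer: O(√n)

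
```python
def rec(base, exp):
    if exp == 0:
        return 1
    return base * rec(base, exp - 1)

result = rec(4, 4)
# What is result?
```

rec(4, 4) = 4 * 4 * 4 * 4 = 256

Answer: 256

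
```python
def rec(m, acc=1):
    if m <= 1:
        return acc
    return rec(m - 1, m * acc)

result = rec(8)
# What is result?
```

Accumulator trace (n, acc): (8, 1) -> (7, 8) -> (6, 56) -> (5, 336) -> (4, 1680) -> (3, 6720) -> (2, 20160) -> (1, 40320) -> return 40320

Answer: 40320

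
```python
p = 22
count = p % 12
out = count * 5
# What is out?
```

Trace:
`p = 22` → p = 22
`count = p % 12` → count = 10
`out = count * 5` → out = 50
So out = 50

Answer: 50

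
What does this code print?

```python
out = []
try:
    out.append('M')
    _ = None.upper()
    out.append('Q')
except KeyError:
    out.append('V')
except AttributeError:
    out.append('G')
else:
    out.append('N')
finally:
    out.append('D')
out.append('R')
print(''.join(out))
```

Execution trace: 'M' (try body) → 'G' (except AttributeError) → 'D' (finally) → 'R' (after the try/except). Output: MGDR

Answer: MGDR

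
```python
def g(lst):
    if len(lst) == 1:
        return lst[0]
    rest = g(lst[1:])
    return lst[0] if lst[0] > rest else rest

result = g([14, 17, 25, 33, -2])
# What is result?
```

Recursive max over [14, 17, 25, 33, -2] = 33

Answer: 33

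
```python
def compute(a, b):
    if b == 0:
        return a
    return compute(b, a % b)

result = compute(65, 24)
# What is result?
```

compute(65, 24) -> compute(24, 17) -> compute(17, 7) -> compute(7, 3) -> compute(3, 1) -> compute(1, 0) -> 1

Answer: 1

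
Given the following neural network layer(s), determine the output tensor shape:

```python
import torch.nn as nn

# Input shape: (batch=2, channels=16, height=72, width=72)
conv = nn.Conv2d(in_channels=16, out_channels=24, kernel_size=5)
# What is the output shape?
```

Input: (2, 16, 72, 72) -> Output: (2, 24, 68, 68)

Answer: (2, 24, 68, 68)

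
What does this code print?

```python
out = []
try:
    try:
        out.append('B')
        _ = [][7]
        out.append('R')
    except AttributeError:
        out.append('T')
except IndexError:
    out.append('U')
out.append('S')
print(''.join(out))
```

Execution trace: 'B' (try body) → 'U' (outer except IndexError) → 'S' (after the try/except). Output: BUS

Answer: BUS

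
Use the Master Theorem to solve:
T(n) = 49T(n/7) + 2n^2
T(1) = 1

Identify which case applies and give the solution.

a=49, b=7, f(n)=2n^2. log_7(49) = 2. Since c=2 = 2, Case 2 applies: T(n) = Θ(n^log_b(a) · log n) = O(n^2 log n).

Answer: O(n^2 log n) - Case 2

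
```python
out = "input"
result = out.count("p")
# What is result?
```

Trace:
`out = "input"` → out = 'input'
`result = out.count("p")` → result = 1
So result = 1

Answer: 1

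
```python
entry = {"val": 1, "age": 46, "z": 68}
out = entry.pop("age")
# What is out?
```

Trace:
`entry = {"val": 1, "age": 46, "z": 68}` → entry = {'val': 1, 'age': 46, 'z': 68}
`out = entry.pop("age")` → entry = {'val': 1, 'z': 68}; out = 46
So out = 46

Answer: 46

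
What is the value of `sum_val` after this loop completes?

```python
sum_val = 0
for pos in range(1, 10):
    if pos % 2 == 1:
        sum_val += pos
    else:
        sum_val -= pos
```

Add odd, subtract even
`sum_val` takes the values: 0 → 1 → -1 → 2 → -2 → 3 → -3 → 4 → -4 → 5

Answer: 5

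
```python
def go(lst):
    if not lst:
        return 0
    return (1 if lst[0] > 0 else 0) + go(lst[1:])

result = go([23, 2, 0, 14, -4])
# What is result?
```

Count of positive elements in [23, 2, 0, 14, -4] = 3

Answer: 3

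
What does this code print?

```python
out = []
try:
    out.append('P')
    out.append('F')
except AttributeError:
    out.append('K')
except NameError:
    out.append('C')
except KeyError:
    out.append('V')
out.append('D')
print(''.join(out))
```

Execution trace: 'P' (try body) → 'F' (try body, no exception) → 'D' (after the try/except). Output: PFD

Answer: PFD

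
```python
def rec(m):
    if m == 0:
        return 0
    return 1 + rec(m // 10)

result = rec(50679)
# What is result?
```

Count of digits of 50679: 5

Answer: 5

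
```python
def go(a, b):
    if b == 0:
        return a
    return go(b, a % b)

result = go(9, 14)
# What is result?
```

go(9, 14) -> go(14, 9) -> go(9, 5) -> go(5, 4) -> go(4, 1) -> go(1, 0) -> 1

Answer: 1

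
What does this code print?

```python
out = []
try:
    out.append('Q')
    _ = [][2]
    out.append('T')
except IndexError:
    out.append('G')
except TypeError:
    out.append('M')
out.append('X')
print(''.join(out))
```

Execution trace: 'Q' (try body) → 'G' (except IndexError) → 'X' (after the try/except). Output: QGX

Answer: QGX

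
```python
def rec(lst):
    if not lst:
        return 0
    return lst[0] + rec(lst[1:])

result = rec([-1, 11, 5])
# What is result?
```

(-1) + 11 + 5 + 0 = 15

Answer: 15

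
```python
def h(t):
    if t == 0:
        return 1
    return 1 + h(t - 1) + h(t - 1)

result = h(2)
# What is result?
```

h(t) = 1 + 2·h(t-1), h(0)=1. Closed form: (1+1)·2^2 - 1 = 7.

Answer: 7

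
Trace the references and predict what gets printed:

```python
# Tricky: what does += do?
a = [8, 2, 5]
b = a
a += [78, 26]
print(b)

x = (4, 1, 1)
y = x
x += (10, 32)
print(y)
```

Key concept: += behavior differs for mutable vs immutable.
Step by step:
`a = [8, 2, 5]` → a = [8, 2, 5]
`b = a` → b = [8, 2, 5] (same object as a)
`a += [78, 26]` → a = [8, 2, 5, 78, 26] (same object as b); b = [8, 2, 5, 78, 26] (same object as a)
`print(b)` → prints [8, 2, 5, 78, 26]
`x = (4, 1, 1)` → x = (4, 1, 1)
`y = x` → y = (4, 1, 1)
`x += (10, 32)` → x = (4, 1, 1, 10, 32)
`print(y)` → prints (4, 1, 1)

Answer:
[8, 2, 5, 78, 26]
(4, 1, 1)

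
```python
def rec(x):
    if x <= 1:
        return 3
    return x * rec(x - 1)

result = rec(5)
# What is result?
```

rec(5) = 5 * 4 * 3 * 2 * 3 = 360

Answer: 360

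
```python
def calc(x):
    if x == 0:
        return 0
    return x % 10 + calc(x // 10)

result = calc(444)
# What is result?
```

Sum of digits of 444: 4 + 4 + 4 = 12

Answer: 12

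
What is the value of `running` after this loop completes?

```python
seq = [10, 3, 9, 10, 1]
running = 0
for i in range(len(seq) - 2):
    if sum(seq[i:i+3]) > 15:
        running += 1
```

Count windows with sum > 15
`running` takes the values: 0 → 1 → 2 → 3

Answer: 3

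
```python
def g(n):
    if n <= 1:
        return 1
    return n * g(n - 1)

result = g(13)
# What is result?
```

g(13) = 13 * 12 * 11 * 10 * 9 * 8 * 7 * 6 * 5 * 4 * 3 * 2 * 1 = 6227020800

Answer: 6227020800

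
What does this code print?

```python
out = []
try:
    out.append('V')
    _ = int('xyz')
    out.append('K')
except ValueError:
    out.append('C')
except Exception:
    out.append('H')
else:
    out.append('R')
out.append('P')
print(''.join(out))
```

Execution trace: 'V' (try body) → 'C' (except ValueError) → 'P' (after the try/except). Output: VCP

Answer: VCP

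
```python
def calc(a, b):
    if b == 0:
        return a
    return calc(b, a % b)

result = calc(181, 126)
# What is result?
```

calc(181, 126) -> calc(126, 55) -> calc(55, 16) -> calc(16, 7) -> calc(7, 2) -> calc(2, 1) -> calc(1, 0) -> 1

Answer: 1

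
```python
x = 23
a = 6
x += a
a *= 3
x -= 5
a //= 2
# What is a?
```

Trace:
`x = 23` → x = 23
`a = 6` → a = 6
`x += a` → x = 29
`a *= 3` → a = 18
`x -= 5` → x = 24
`a //= 2` → a = 9
So a = 9

Answer: 9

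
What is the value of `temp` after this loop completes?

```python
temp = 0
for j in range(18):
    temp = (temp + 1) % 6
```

Increment mod 6, 18 times = 0
`temp` takes the values: 0 → 1 → 2 → 3 → 4 → 5 → 0 → 1 → 2 → 3 → 4 → 5 → 0 → 1 → 2 → 3 → 4 → 5 → 0

Answer: 0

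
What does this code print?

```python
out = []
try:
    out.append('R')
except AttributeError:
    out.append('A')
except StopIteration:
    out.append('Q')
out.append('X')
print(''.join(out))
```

Execution trace: 'R' (try body, no exception) → 'X' (after the try/except). Output: RX

Answer: RX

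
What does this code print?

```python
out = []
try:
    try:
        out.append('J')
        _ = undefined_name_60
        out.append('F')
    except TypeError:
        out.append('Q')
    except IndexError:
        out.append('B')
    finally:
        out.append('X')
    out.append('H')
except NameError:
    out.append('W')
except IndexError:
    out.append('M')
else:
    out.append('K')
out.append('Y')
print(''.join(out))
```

Execution trace: 'J' (inner try body) → 'X' (inner finally) → 'W' (except NameError) → 'Y' (after the try/except). Output: JXWY

Answer: JXWY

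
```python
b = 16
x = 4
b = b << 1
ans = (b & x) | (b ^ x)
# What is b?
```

Trace:
`b = 16` → b = 16
`x = 4` → x = 4
`b = b << 1` → b = 32
`ans = (b & x) | (b ^ x)` → ans = 36
So b = 32

Answer: 32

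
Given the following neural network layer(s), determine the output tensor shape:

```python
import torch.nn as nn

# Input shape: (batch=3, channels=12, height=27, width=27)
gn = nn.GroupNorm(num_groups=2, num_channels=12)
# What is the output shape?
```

Input: (3, 12, 27, 27) -> Output: (3, 12, 27, 27)

Answer: (3, 12, 27, 27)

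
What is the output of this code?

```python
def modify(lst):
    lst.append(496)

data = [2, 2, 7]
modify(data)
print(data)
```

Key concept: function modifies passed list.
Step by step:
`data = [2, 2, 7]` → data = [2, 2, 7]
`modify(data)` → data = [2, 2, 7, 496]
`print(data)` → prints [2, 2, 7, 496]

Answer: [2, 2, 7, 496]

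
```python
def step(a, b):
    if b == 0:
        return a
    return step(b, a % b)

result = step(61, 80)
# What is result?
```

step(61, 80) -> step(80, 61) -> step(61, 19) -> step(19, 4) -> step(4, 3) -> step(3, 1) -> step(1, 0) -> 1

Answer: 1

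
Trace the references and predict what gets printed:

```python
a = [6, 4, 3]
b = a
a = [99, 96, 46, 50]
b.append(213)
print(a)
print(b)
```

Key concept: rebinding vs mutation: a is rebound to a new list, b still points at the original.
Step by step:
`a = [6, 4, 3]` → a = [6, 4, 3]
`b = a` → b = [6, 4, 3] (same object as a)
`a = [99, 96, 46, 50]` → a = [99, 96, 46, 50]
`b.append(213)` → b = [6, 4, 3, 213]
`print(a)` → prints [99, 96, 46, 50]
`print(b)` → prints [6, 4, 3, 213]

Answer:
[99, 96, 46, 50]
[6, 4, 3, 213]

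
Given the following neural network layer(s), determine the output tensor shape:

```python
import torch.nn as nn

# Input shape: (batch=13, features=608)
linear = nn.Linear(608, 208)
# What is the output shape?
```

Input: (13, 608) -> Output: (13, 208)

Answer: (13, 208)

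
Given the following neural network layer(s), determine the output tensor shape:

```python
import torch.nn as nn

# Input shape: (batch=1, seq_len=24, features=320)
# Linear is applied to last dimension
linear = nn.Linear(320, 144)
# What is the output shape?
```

Input: (1, 24, 320) -> Output: (1, 24, 144)

Answer: (1, 24, 144)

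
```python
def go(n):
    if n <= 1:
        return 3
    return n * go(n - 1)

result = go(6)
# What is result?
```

go(6) = 6 * 5 * 4 * 3 * 2 * 3 = 2160

Answer: 2160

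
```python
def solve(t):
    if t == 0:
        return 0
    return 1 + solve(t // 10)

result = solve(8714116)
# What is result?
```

Count of digits of 8714116: 7

Answer: 7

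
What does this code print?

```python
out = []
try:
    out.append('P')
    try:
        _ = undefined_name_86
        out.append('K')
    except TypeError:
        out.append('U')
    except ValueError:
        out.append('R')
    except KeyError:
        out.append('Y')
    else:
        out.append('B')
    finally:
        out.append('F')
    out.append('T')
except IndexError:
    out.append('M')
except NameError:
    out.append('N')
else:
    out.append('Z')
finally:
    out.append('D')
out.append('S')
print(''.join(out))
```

Execution trace: 'P' (try body) → 'F' (inner finally) → 'N' (except NameError) → 'D' (finally) → 'S' (after the try/except). Output: PFNDS

Answer: PFNDS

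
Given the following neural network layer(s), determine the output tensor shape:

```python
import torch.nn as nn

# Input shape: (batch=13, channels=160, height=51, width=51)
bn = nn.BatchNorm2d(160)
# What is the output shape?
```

Input: (13, 160, 51, 51) -> Output: (13, 160, 51, 51)

Answer: (13, 160, 51, 51)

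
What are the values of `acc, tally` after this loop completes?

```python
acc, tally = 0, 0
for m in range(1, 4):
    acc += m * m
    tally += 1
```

Sum of squares and count
`acc, tally` takes the values: (0, 0) → (1, 0) → (1, 1) → (5, 1) → (5, 2) → (14, 2) → (14, 3)

Answer: 14, 3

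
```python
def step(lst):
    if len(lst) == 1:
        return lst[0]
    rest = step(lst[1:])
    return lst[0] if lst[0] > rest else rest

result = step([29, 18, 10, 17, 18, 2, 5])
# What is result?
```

Recursive max over [29, 18, 10, 17, 18, 2, 5] = 29

Answer: 29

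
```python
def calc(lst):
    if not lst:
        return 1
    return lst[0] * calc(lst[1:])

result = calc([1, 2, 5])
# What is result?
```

Product over [1, 2, 5] = 1 * 2 * 5 = 10

Answer: 10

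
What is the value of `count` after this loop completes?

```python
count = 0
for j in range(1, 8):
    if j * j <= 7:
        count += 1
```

Count numbers where j² ≤ 7
`count` takes the values: 0 → 1 → 2

Answer: 2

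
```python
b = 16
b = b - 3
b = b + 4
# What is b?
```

Trace:
`b = 16` → b = 16
`b = b - 3` → b = 13
`b = b + 4` → b = 17
So b = 17

Answer: 17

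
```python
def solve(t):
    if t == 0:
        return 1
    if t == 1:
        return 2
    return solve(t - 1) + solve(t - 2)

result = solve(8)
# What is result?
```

Build up from base cases: solve(0)=1, solve(1)=2, solve(2)=3, solve(3)=5, solve(4)=8, solve(5)=13, solve(6)=21, ..., solve(8)=55

Answer: 55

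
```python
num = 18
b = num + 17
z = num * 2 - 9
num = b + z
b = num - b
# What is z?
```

Trace:
`num = 18` → num = 18
`b = num + 17` → b = 35
`z = num * 2 - 9` → z = 27
`num = b + z` → num = 62
`b = num - b` → b = 27
So z = 27

Answer: 27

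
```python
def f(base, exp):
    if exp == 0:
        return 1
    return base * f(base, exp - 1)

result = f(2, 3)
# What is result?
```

f(2, 3) = 2 * 2 * 2 = 8

Answer: 8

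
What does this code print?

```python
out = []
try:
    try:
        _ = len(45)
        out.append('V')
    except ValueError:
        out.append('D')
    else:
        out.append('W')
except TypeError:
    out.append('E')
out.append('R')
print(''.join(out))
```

Execution trace: 'E' (outer except TypeError) → 'R' (after the try/except). Output: ER

Answer: ER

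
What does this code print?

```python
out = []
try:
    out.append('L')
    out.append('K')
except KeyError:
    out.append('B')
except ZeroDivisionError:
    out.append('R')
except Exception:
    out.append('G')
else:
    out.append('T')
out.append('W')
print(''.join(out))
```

Execution trace: 'L' (try body) → 'K' (try body, no exception) → 'T' (else) → 'W' (after the try/except). Output: LKTW

Answer: LKTW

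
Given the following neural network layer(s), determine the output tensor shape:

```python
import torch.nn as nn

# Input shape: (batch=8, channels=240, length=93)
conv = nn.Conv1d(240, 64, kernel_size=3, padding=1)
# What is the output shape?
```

Input: (8, 240, 93) -> Output: (8, 64, 93)

Answer: (8, 64, 93)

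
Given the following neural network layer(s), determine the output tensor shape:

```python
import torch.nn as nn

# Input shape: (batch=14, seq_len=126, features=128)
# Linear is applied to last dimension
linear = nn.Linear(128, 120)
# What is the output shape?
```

Input: (14, 126, 128) -> Output: (14, 126, 120)

Answer: (14, 126, 120)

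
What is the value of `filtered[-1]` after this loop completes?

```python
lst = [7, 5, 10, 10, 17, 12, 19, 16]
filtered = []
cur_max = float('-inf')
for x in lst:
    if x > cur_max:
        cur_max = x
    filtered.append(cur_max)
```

Running max ends at 19
`filtered` takes the values: [] → [7] → [7, 7] → [7, 7, 10] → [7, 7, 10, 10] → [7, 7, 10, 10, 17] → [7, 7, 10, 10, 17, 17] → [7, 7, 10, 10, 17, 17, 19] → [7, 7, 10, 10, 17, 17, 19, 19]
So `filtered[-1]` = 19

Answer: 19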